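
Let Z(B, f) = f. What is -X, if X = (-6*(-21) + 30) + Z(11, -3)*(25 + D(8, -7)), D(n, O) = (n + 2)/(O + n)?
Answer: -51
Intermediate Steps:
D(n, O) = (2 + n)/(O + n)
X = 51 (X = (-6*(-21) + 30) - 3*(25 + (2 + 8)/(-7 + 8)) = (126 + 30) - 3*(25 + 10/1) = 156 - 3*(25 + 1*10) = 156 - 3*(25 + 10) = 156 - 3*35 = 156 - 105 = 51)
-X = -1*51 = -51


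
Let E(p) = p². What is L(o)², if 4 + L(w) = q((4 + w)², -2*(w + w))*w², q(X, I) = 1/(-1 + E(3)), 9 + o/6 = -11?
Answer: 3225616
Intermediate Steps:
o = -120 (o = -54 + 6*(-11) = -54 - 66 = -120)
q(X, I) = ⅛ (q(X, I) = 1/(-1 + 3²) = 1/(-1 + 9) = 1/8 = ⅛)
L(w) = -4 + w²/8
L(o)² = (-4 + (⅛)*(-120)²)² = (-4 + (⅛)*14400)² = (-4 + 1800)² = 1796² = 3225616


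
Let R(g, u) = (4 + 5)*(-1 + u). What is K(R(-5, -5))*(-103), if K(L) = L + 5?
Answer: 5047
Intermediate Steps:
R(g, u) = -9 + 9*u (R(g, u) = 9*(-1 + u) = -9 + 9*u)
K(L) = 5 + L
K(R(-5, -5))*(-103) = (5 + (-9 + 9*(-5)))*(-103) = (5 + (-9 - 45))*(-103) = (5 - 54)*(-103) = -49*(-103) = 5047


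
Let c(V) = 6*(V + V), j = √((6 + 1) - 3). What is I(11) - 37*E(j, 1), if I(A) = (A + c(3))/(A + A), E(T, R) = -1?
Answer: 861/22 ≈ 39.136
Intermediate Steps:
j = 2 (j = √(7 - 3) = √4 = 2)
c(V) = 12*V (c(V) = 6*(2*V) = 12*V)
I(A) = (36 + A)/(2*A) (I(A) = (A + 12*3)/(A + A) = (A + 36)/((2*A)) = (36 + A)*(1/(2*A)) = (36 + A)/(2*A))
I(11) - 37*E(j, 1) = (½)*(36 + 11)/11 - 37*(-1) = (½)*(1/11)*47 + 37 = 47/22 + 37 = 861/22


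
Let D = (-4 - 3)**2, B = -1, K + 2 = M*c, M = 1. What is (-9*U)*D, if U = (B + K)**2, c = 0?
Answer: -3969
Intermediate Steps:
K = -2 (K = -2 + 1*0 = -2 + 0 = -2)
D = 49 (D = (-7)**2 = 49)
U = 9 (U = (-1 - 2)**2 = (-3)**2 = 9)
(-9*U)*D = -9*9*49 = -81*49 = -3969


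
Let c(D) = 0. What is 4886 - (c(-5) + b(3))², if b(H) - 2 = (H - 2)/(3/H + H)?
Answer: 78095/16 ≈ 4880.9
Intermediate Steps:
b(H) = 2 + (-2 + H)/(H + 3/H) (b(H) = 2 + (H - 2)/(3/H + H) = 2 + (-2 + H)/(H + 3/H))
4886 - (c(-5) + b(3))² = 4886 - (0 + (6 - 2*3 + 3*3²)/(3 + 3²))² = 4886 - (0 + (6 - 6 + 3*9)/(3 + 9))² = 4886 - (0 + (6 - 6 + 27)/12)² = 4886 - (0 + (1/12)*27)² = 4886 - (0 + 9/4)² = 4886 - (9/4)² = 4886 - 1*81/16 = 4886 - 81/16 = 78095/16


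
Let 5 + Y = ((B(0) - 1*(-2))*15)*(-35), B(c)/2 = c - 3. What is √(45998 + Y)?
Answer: √48093 ≈ 219.30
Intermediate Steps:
B(c) = -6 + 2*c (B(c) = 2*(c - 3) = 2*(-3 + c) = -6 + 2*c)
Y = 2095 (Y = -5 + (((-6 + 2*0) - 1*(-2))*15)*(-35) = -5 + (((-6 + 0) + 2)*15)*(-35) = -5 + ((-6 + 2)*15)*(-35) = -5 - 4*15*(-35) = -5 - 60*(-35) = -5 + 2100 = 2095)
√(45998 + Y) = √(45998 + 2095) = √48093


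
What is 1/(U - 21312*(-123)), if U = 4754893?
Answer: 1/7376269 ≈ 1.3557e-7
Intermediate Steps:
1/(U - 21312*(-123)) = 1/(4754893 - 21312*(-123)) = 1/(4754893 + 2621376) = 1/7376269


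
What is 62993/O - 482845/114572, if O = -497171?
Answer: -247273765491/56961875812 ≈ -4.3410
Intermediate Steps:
62993/O - 482845/114572 = 62993/(-497171) - 482845/114572 = 62993*(-1/497171) - 482845*1/114572 = -62993/497171 - 482845/114572 = -247273765491/56961875812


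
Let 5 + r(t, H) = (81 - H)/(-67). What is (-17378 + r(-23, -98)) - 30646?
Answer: -3218122/67 ≈ -48032.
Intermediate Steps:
r(t, H) = -416/67 + H/67 (r(t, H) = -5 + (81 - H)/(-67) = -5 + (81 - H)*(-1/67) = -5 + (-81/67 + H/67) = -416/67 + H/67)
(-17378 + r(-23, -98)) - 30646 = (-17378 + (-416/67 + (1/67)*(-98))) - 30646 = (-17378 + (-416/67 - 98/67)) - 30646 = (-17378 - 514/67) - 30646 = -1164840/67 - 30646 = -3218122/67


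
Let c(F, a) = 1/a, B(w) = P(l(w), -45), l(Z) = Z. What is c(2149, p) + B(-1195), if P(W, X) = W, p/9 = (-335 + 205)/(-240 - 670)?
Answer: -10748/9 ≈ -1194.2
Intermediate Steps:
p = 9/7 (p = 9*((-335 + 205)/(-240 - 670)) = 9*(-130/(-910)) = 9*(-130*(-1/910)) = 9*(1/7) = 9/7 ≈ 1.2857)
B(w) = w
c(2149, p) + B(-1195) = 1/(9/7) - 1195 = 7/9 - 1195 = -10748/9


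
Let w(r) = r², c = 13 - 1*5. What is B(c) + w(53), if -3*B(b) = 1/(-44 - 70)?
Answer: 960679/342 ≈ 2809.0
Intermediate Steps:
c = 8 (c = 13 - 5 = 8)
B(b) = 1/342 (B(b) = -1/(3*(-44 - 70)) = -⅓/(-114) = -⅓*(-1/114) = 1/342)
B(c) + w(53) = 1/342 + 53² = 1/342 + 2809 = 960679/342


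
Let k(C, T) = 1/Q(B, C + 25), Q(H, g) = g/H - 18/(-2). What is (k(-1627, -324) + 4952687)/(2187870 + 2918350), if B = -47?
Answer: 5014595611/5170047750 ≈ 0.96993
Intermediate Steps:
Q(H, g) = 9 + g/H (Q(H, g) = g/H - 18*(-1/2) = g/H + 9 = 9 + g/H)
k(C, T) = 1/(398/47 - C/47) (k(C, T) = 1/(9 + (C + 25)/(-47)) = 1/(9 + (25 + C)*(-1/47)) = 1/(9 + (-25/47 - C/47)) = 1/(398/47 - C/47))
(k(-1627, -324) + 4952687)/(2187870 + 2918350) = (47/(398 - 1*(-1627)) + 4952687)/(2187870 + 2918350) = (47/(398 + 1627) + 4952687)/5106220 = (47/2025 + 4952687)*(1/5106220) = (10029191222/2025)*(1/5106220) = 5014595611/5170047750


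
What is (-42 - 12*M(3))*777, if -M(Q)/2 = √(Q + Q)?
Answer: -32634 + 18648*√6 ≈ 13044.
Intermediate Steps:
M(Q) = -2*√2*√Q (M(Q) = -2*√(Q + Q) = -2*√2*√Q)
(-42 - 12*M(3))*777 = (-42 - (-24)*√2*√3)*777 = (-42 - (-24)*√6)*777 = (-42 + 24*√6)*777 = -32634 + 18648*√6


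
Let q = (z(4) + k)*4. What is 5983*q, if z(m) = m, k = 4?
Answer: 191456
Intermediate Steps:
q = 32 (q = (4 + 4)*4 = 8*4 = 32)
5983*q = 5983*32 = 191456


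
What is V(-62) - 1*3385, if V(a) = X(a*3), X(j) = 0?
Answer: -3385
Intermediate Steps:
V(a) = 0
V(-62) - 1*3385 = 0 - 1*3385 = 0 - 3385 = -3385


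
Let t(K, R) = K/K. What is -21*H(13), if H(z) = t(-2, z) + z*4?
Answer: -1113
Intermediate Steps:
t(K, R) = 1
H(z) = 1 + 4*z (H(z) = 1 + z*4 = 1 + 4*z)
-21*H(13) = -21*(1 + 4*13) = -21*(1 + 52) = -21*53 = -1113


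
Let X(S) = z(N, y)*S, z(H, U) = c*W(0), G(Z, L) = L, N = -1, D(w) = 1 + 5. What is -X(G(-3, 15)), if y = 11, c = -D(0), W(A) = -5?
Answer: -450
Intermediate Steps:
D(w) = 6
c = -6 (c = -1*6 = -6)
z(H, U) = 30 (z(H, U) = -6*(-5) = 30)
X(S) = 30*S
-X(G(-3, 15)) = -30*15 = -1*450 = -450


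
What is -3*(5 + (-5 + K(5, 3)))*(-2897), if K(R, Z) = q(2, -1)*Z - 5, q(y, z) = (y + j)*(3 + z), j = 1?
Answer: 112983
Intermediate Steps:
q(y, z) = (1 + y)*(3 + z) (q(y, z) = (y + 1)*(3 + z) = (1 + y)*(3 + z))
K(R, Z) = -5 + 6*Z (K(R, Z) = (3 - 1 + 3*2 + 2*(-1))*Z - 5 = (3 - 1 + 6 - 2)*Z - 5 = 6*Z - 5 = -5 + 6*Z)
-3*(5 + (-5 + K(5, 3)))*(-2897) = -3*(5 + (-5 + (-5 + 6*3)))*(-2897) = -3*(5 + (-5 + (-5 + 18)))*(-2897) = -3*(5 + (-5 + 13))*(-2897) = -3*(5 + 8)*(-2897) = -3*13*(-2897) = -39*(-2897) = 112983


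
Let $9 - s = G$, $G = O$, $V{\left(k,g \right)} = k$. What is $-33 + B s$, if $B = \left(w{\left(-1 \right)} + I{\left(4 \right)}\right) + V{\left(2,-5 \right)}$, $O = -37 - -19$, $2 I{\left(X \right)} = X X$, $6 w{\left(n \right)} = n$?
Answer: $\frac{465}{2} \approx 232.5$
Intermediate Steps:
$w{\left(n \right)} = \frac{n}{6}$
$I{\left(X \right)} = \frac{X^{2}}{2}$ ($I{\left(X \right)} = \frac{X X}{2} = \frac{X^{2}}{2}$)
$O = -18$ ($O = -37 + 19 = -18$)
$G = -18$
$s = 27$ ($s = 9 - -18 = 9 + 18 = 27$)
$B = \frac{59}{6}$ ($B = \left(\frac{1}{6} \left(-1\right) + \frac{4^{2}}{2}\right) + 2 = \left(- \frac{1}{6} + \frac{1}{2} \cdot 16\right) + 2 = \left(- \frac{1}{6} + 8\right) + 2 = \frac{47}{6} + 2 = \frac{59}{6} \approx 9.8333$)
$-33 + B s = -33 + \frac{59}{6} \cdot 27 = -33 + \frac{531}{2} = \frac{465}{2}$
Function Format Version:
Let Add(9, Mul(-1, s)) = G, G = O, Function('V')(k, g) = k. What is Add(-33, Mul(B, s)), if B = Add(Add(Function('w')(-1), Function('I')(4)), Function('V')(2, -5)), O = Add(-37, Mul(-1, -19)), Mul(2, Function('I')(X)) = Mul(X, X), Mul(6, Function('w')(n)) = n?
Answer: Rational(465, 2) ≈ 232.50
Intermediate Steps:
Function('w')(n) = Mul(Rational(1, 6), n)
Function('I')(X) = Mul(Rational(1, 2), Pow(X, 2)) (Function('I')(X) = Mul(Rational(1, 2), Mul(X, X)) = Mul(Rational(1, 2), Pow(X, 2)))
O = -18 (O = Add(-37, 19) = -18)
G = -18
s = 27 (s = Add(9, Mul(-1, -18)) = Add(9, 18) = 27)
B = Rational(59, 6) (B = Add(Add(Mul(Rational(1, 6), -1), Mul(Rational(1, 2), Pow(4, 2))), 2) = Add(Add(Rational(-1, 6), Mul(Rational(1, 2), 16)), 2) = Add(Add(Rational(-1, 6), 8), 2) = Add(Rational(47, 6), 2) = Rational(59, 6) ≈ 9.8333)
Add(-33, Mul(B, s)) = Add(-33, Mul(Rational(59, 6), 27)) = Add(-33, Rational(531, 2)) = Rational(465, 2)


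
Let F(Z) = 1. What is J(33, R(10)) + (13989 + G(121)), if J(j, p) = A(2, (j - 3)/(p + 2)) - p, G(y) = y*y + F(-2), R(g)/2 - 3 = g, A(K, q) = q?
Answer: 400485/14 ≈ 28606.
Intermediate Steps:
R(g) = 6 + 2*g
G(y) = 1 + y² (G(y) = y*y + 1 = y² + 1 = 1 + y²)
J(j, p) = -p + (-3 + j)/(2 + p) (J(j, p) = (j - 3)/(p + 2) - p = (-3 + j)/(2 + p) - p = -p + (-3 + j)/(2 + p))
J(33, R(10)) + (13989 + G(121)) = (-3 + 33 - (6 + 2*10)*(2 + (6 + 2*10)))/(2 + (6 + 2*10)) + (13989 + (1 + 121²)) = (-3 + 33 - (6 + 20)*(2 + (6 + 20)))/(2 + (6 + 20)) + (13989 + (1 + 14641)) = (-3 + 33 - 1*26*(2 + 26))/(2 + 26) + (13989 + 14642) = (-3 + 33 - 1*26*28)/28 + 28631 = (-3 + 33 - 728)/28 + 28631 = (1/28)*(-698) + 28631 = -349/14 + 28631 = 400485/14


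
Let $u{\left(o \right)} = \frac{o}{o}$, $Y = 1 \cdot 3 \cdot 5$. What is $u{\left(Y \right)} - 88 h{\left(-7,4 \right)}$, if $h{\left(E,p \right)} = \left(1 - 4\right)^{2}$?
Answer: $-791$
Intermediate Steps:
$Y = 15$ ($Y = 3 \cdot 5 = 15$)
$h{\left(E,p \right)} = 9$ ($h{\left(E,p \right)} = \left(-3\right)^{2} = 9$)
$u{\left(o \right)} = 1$
$u{\left(Y \right)} - 88 h{\left(-7,4 \right)} = 1 - 792 = -791$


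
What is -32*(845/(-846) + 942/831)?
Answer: -505264/117171 ≈ -4.3122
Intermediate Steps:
-32*(845/(-846) + 942/831) = -32*(845*(-1/846) + 942*(1/831)) = -32*(-845/846 + 314/277) = -32*31579/234342 = -505264/117171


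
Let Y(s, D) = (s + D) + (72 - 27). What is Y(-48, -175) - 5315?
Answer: -5493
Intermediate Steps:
Y(s, D) = 45 + D + s (Y(s, D) = (D + s) + 45 = 45 + D + s)
Y(-48, -175) - 5315 = (45 - 175 - 48) - 5315 = -178 - 5315 = -5493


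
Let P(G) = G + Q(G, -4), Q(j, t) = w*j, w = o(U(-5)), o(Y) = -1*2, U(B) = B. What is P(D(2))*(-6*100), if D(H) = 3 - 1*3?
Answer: 0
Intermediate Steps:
D(H) = 0 (D(H) = 3 - 3 = 0)
o(Y) = -2
w = -2
Q(j, t) = -2*j
P(G) = -G (P(G) = G - 2*G = -G)
P(D(2))*(-6*100) = (-1*0)*(-6*100) = 0*(-600) = 0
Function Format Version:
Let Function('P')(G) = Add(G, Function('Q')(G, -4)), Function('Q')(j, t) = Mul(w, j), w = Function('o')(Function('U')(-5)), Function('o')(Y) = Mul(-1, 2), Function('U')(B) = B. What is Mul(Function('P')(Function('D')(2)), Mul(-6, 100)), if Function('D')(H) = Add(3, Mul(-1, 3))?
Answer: 0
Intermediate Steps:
Function('D')(H) = 0 (Function('D')(H) = Add(3, -3) = 0)
Function('o')(Y) = -2
w = -2
Function('Q')(j, t) = Mul(-2, j)
Function('P')(G) = Mul(-1, G) (Function('P')(G) = Add(G, Mul(-2, G)) = Mul(-1, G))
Mul(Function('P')(Function('D')(2)), Mul(-6, 100)) = Mul(Mul(-1, 0), Mul(-6, 100)) = Mul(0, -600) = 0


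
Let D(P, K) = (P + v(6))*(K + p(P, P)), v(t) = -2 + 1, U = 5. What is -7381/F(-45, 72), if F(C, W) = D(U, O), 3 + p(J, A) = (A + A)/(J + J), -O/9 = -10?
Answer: -671/32 ≈ -20.969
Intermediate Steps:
O = 90 (O = -9*(-10) = 90)
p(J, A) = -3 + A/J (p(J, A) = -3 + (A + A)/(J + J) = -3 + (2*A)/((2*J)) = -3 + (2*A)*(1/(2*J)) = -3 + A/J)
v(t) = -1
D(P, K) = (-1 + P)*(-2 + K) (D(P, K) = (P - 1)*(K + (-3 + P/P)) = (-1 + P)*(K + (-3 + 1)) = (-1 + P)*(K - 2) = (-1 + P)*(-2 + K))
F(C, W) = 352 (F(C, W) = 2 - 1*90 - 2*5 + 90*5 = 2 - 90 - 10 + 450 = 352)
-7381/F(-45, 72) = -7381/352 = -7381*1/352 = -671/32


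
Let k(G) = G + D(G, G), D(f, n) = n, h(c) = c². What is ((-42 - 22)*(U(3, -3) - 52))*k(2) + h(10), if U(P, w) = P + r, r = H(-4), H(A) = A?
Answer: 13668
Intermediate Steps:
r = -4
k(G) = 2*G (k(G) = G + G = 2*G)
U(P, w) = -4 + P (U(P, w) = P - 4 = -4 + P)
((-42 - 22)*(U(3, -3) - 52))*k(2) + h(10) = ((-42 - 22)*((-4 + 3) - 52))*(2*2) + 10² = -64*(-1 - 52)*4 + 100 = -64*(-53)*4 + 100 = 3392*4 + 100 = 13568 + 100 = 13668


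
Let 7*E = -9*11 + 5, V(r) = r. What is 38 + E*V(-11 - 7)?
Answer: 1958/7 ≈ 279.71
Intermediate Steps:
E = -94/7 (E = (-9*11 + 5)/7 = (-99 + 5)/7 = (⅐)*(-94) = -94/7 ≈ -13.429)
38 + E*V(-11 - 7) = 38 - 94*(-11 - 7)/7 = 38 - 94/7*(-18) = 38 + 1692/7 = 1958/7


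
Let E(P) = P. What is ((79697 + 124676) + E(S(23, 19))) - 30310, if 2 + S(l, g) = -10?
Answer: 174051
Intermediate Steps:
S(l, g) = -12 (S(l, g) = -2 - 10 = -12)
((79697 + 124676) + E(S(23, 19))) - 30310 = ((79697 + 124676) - 12) - 30310 = (204373 - 12) - 30310 = 204361 - 30310 = 174051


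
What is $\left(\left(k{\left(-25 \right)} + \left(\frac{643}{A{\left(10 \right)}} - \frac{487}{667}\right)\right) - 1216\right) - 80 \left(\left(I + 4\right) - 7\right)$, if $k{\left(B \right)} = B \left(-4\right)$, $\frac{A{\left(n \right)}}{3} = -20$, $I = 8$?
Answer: $- \frac{61128421}{40020} \approx -1527.4$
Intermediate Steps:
$A{\left(n \right)} = -60$ ($A{\left(n \right)} = 3 \left(-20\right) = -60$)
$k{\left(B \right)} = - 4 B$
$\left(\left(k{\left(-25 \right)} + \left(\frac{643}{A{\left(10 \right)}} - \frac{487}{667}\right)\right) - 1216\right) - 80 \left(\left(I + 4\right) - 7\right) = \left(\left(\left(-4\right) \left(-25\right) + \left(\frac{643}{-60} - \frac{487}{667}\right)\right) - 1216\right) - 80 \left(\left(8 + 4\right) - 7\right) = \left(\left(100 + \left(643 \left(- \frac{1}{60}\right) - \frac{487}{667}\right)\right) - 1216\right) - 80 \left(12 - 7\right) = \left(\left(100 - \frac{458101}{40020}\right) - 1216\right) - 400 = \left(\frac{3543899}{40020} - 1216\right) - 400 = - \frac{45120421}{40020} - 400 = - \frac{61128421}{40020}$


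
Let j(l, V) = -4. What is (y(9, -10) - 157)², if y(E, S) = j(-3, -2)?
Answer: 25921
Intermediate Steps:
y(E, S) = -4
(y(9, -10) - 157)² = (-4 - 157)² = (-161)² = 25921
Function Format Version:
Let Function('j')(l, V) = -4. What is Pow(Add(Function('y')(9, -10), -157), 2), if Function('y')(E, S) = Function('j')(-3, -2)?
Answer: 25921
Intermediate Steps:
Function('y')(E, S) = -4
Pow(Add(Function('y')(9, -10), -157), 2) = Pow(Add(-4, -157), 2) = Pow(-161, 2) = 25921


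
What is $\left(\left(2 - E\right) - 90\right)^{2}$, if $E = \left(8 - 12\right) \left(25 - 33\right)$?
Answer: $14400$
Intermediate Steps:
$E = 32$ ($E = \left(-4\right) \left(-8\right) = 32$)
$\left(\left(2 - E\right) - 90\right)^{2} = \left(\left(2 - 32\right) - 90\right)^{2} = \left(-30 - 90\right)^{2} = \left(-120\right)^{2} = 14400$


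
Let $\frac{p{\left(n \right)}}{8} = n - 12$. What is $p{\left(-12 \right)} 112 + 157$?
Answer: $-21347$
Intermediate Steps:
$p{\left(n \right)} = -96 + 8 n$ ($p{\left(n \right)} = 8 \left(n - 12\right) = 8 \left(-12 + n\right) = -96 + 8 n$)
$p{\left(-12 \right)} 112 + 157 = \left(-96 + 8 \left(-12\right)\right) 112 + 157 = \left(-96 - 96\right) 112 + 157 = \left(-192\right) 112 + 157 = -21504 + 157 = -21347$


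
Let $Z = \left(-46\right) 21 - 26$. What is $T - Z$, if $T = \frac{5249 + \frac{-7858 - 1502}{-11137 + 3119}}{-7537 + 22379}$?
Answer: $\frac{59046613297}{59501578} \approx 992.35$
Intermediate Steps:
$Z = -992$ ($Z = -966 - 26 = -992$)
$T = \frac{21047921}{59501578}$ ($T = \frac{5249 - \frac{9360}{-8018}}{14842} = \left(5249 - - \frac{4680}{4009}\right) \frac{1}{14842} = \left(5249 + \frac{4680}{4009}\right) \frac{1}{14842} = \frac{21047921}{4009} \cdot \frac{1}{14842} = \frac{21047921}{59501578} \approx 0.35374$)
$T - Z = \frac{21047921}{59501578} - -992 = \frac{21047921}{59501578} + 992 = \frac{59046613297}{59501578}$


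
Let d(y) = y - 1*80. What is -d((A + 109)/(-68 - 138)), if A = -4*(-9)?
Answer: 16625/206 ≈ 80.704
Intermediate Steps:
A = 36
d(y) = -80 + y (d(y) = y - 80 = -80 + y)
-d((A + 109)/(-68 - 138)) = -(-80 + (36 + 109)/(-68 - 138)) = -(-80 + 145/(-206)) = -(-80 + 145*(-1/206)) = -(-80 - 145/206) = -1*(-16625/206) = 16625/206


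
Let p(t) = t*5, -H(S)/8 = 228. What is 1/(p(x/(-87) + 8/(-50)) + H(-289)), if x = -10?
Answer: -435/793538 ≈ -0.00054818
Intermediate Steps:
H(S) = -1824 (H(S) = -8*228 = -1824)
p(t) = 5*t
1/(p(x/(-87) + 8/(-50)) + H(-289)) = 1/(5*(-10/(-87) + 8/(-50)) - 1824) = 1/(5*(-10*(-1/87) + 8*(-1/50)) - 1824) = 1/(5*(10/87 - 4/25) - 1824) = 1/(5*(-98/2175) - 1824) = 1/(-98/435 - 1824) = 1/(-793538/435) = -435/793538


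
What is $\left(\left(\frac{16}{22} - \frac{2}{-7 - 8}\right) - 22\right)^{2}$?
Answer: $\frac{12166144}{27225} \approx 446.87$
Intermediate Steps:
$\left(\left(\frac{16}{22} - \frac{2}{-7 - 8}\right) - 22\right)^{2} = \left(\left(16 \cdot \frac{1}{22} - \frac{2}{-15}\right) - 22\right)^{2} = \left(\left(\frac{8}{11} - - \frac{2}{15}\right) - 22\right)^{2} = \left(\left(\frac{8}{11} + \frac{2}{15}\right) - 22\right)^{2} = \left(\frac{142}{165} - 22\right)^{2} = \left(- \frac{3488}{165}\right)^{2} = \frac{12166144}{27225}$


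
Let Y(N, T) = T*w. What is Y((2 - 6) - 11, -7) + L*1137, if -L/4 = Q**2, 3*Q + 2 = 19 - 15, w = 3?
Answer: -6127/3 ≈ -2042.3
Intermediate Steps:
Q = 2/3 (Q = -2/3 + (19 - 15)/3 = -2/3 + (1/3)*4 = -2/3 + 4/3 = 2/3 ≈ 0.66667)
Y(N, T) = 3*T (Y(N, T) = T*3 = 3*T)
L = -16/9 (L = -4*(2/3)**2 = -4*4/9 = -16/9 ≈ -1.7778)
Y((2 - 6) - 11, -7) + L*1137 = 3*(-7) - 16/9*1137 = -21 - 6064/3 = -6127/3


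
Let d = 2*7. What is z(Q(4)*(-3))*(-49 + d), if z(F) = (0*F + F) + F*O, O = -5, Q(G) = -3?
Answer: 1260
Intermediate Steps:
z(F) = -4*F (z(F) = (0*F + F) + F*(-5) = (0 + F) - 5*F = F - 5*F = -4*F)
d = 14
z(Q(4)*(-3))*(-49 + d) = (-(-12)*(-3))*(-49 + 14) = -4*9*(-35) = -36*(-35) = 1260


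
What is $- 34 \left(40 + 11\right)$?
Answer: $-1734$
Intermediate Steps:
$- 34 \left(40 + 11\right) = \left(-34\right) 51 = -1734$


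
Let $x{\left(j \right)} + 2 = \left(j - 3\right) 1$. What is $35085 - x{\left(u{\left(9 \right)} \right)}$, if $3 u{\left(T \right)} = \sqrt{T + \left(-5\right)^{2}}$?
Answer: $35090 - \frac{\sqrt{34}}{3} \approx 35088.0$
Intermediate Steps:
$u{\left(T \right)} = \frac{\sqrt{25 + T}}{3}$ ($u{\left(T \right)} = \frac{\sqrt{T + \left(-5\right)^{2}}}{3} = \frac{\sqrt{T + 25}}{3} = \frac{\sqrt{25 + T}}{3}$)
$x{\left(j \right)} = -5 + j$ ($x{\left(j \right)} = -2 + \left(j - 3\right) 1 = -2 + \left(-3 + j\right) 1 = -2 + \left(-3 + j\right) = -5 + j$)
$35085 - x{\left(u{\left(9 \right)} \right)} = 35085 - \left(-5 + \frac{\sqrt{25 + 9}}{3}\right) = 35085 - \left(-5 + \frac{\sqrt{34}}{3}\right) = 35085 + \left(5 - \frac{\sqrt{34}}{3}\right) = 35090 - \frac{\sqrt{34}}{3}$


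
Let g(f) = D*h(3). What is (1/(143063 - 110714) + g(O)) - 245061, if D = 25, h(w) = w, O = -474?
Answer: -7925052113/32349 ≈ -2.4499e+5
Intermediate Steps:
g(f) = 75 (g(f) = 25*3 = 75)
(1/(143063 - 110714) + g(O)) - 245061 = (1/(143063 - 110714) + 75) - 245061 = (1/32349 + 75) - 245061 = 2426176/32349 - 245061 = -7925052113/32349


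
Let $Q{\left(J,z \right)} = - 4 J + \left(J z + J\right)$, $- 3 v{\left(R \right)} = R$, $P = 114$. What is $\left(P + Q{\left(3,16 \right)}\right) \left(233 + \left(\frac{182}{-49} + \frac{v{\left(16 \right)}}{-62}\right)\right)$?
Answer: $\frac{7615371}{217} \approx 35094.0$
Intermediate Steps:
$v{\left(R \right)} = - \frac{R}{3}$
$Q{\left(J,z \right)} = - 3 J + J z$ ($Q{\left(J,z \right)} = - 4 J + \left(J + J z\right) = - 3 J + J z$)
$\left(P + Q{\left(3,16 \right)}\right) \left(233 + \left(\frac{182}{-49} + \frac{v{\left(16 \right)}}{-62}\right)\right) = \left(114 + 3 \left(-3 + 16\right)\right) \left(233 + \left(\frac{182}{-49} + \frac{\left(- \frac{1}{3}\right) 16}{-62}\right)\right) = \left(114 + 3 \cdot 13\right) \left(233 + \left(182 \left(- \frac{1}{49}\right) - - \frac{8}{93}\right)\right) = \left(114 + 39\right) \left(233 + \left(- \frac{26}{7} + \frac{8}{93}\right)\right) = 153 \left(233 - \frac{2362}{651}\right) = 153 \cdot \frac{149321}{651} = \frac{7615371}{217}$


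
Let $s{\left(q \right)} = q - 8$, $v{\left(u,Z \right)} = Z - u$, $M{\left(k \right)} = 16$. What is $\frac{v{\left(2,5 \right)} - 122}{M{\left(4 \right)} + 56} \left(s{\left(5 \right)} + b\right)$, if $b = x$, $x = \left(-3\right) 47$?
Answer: $238$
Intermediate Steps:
$x = -141$
$b = -141$
$s{\left(q \right)} = -8 + q$
$\frac{v{\left(2,5 \right)} - 122}{M{\left(4 \right)} + 56} \left(s{\left(5 \right)} + b\right) = \frac{\left(5 - 2\right) - 122}{16 + 56} \left(\left(-8 + 5\right) - 141\right) = \frac{\left(5 - 2\right) - 122}{72} \left(-3 - 141\right) = \left(3 - 122\right) \frac{1}{72} \left(-144\right) = \left(-119\right) \frac{1}{72} \left(-144\right) = \left(- \frac{119}{72}\right) \left(-144\right) = 238$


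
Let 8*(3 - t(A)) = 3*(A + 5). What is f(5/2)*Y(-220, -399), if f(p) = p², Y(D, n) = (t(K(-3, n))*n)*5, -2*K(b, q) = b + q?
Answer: 14812875/16 ≈ 9.2581e+5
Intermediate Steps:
K(b, q) = -b/2 - q/2 (K(b, q) = -(b + q)/2 = -b/2 - q/2)
t(A) = 9/8 - 3*A/8 (t(A) = 3 - 3*(A + 5)/8 = 3 - 3*(5 + A)/8 = 3 - (15 + 3*A)/8 = 3 + (-15/8 - 3*A/8) = 9/8 - 3*A/8)
Y(D, n) = 5*n*(9/16 + 3*n/16) (Y(D, n) = ((9/8 - 3*(-½*(-3) - n/2)/8)*n)*5 = ((9/8 - 3*(3/2 - n/2)/8)*n)*5 = ((9/8 + (-9/16 + 3*n/16))*n)*5 = ((9/16 + 3*n/16)*n)*5 = (n*(9/16 + 3*n/16))*5 = 5*n*(9/16 + 3*n/16))
f(5/2)*Y(-220, -399) = (5/2)²*((15/16)*(-399)*(3 - 399)) = (5*(½))²*((15/16)*(-399)*(-396)) = (5/2)²*(592515/4) = (25/4)*(592515/4) = 14812875/16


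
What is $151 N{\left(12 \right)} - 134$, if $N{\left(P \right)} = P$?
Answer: $1678$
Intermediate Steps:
$151 N{\left(12 \right)} - 134 = 151 \cdot 12 - 134 = 1812 - 134 = 1678$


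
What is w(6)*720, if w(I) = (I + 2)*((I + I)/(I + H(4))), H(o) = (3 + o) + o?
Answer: 69120/17 ≈ 4065.9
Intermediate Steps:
H(o) = 3 + 2*o
w(I) = 2*I*(2 + I)/(11 + I) (w(I) = (I + 2)*((I + I)/(I + (3 + 2*4))) = (2 + I)*((2*I)/(I + (3 + 8))) = (2 + I)*((2*I)/(I + 11)) = (2 + I)*((2*I)/(11 + I)) = (2 + I)*(2*I/(11 + I)) = 2*I*(2 + I)/(11 + I))
w(6)*720 = (2*6*(2 + 6)/(11 + 6))*720 = (2*6*8/17)*720 = (2*6*(1/17)*8)*720 = (96/17)*720 = 69120/17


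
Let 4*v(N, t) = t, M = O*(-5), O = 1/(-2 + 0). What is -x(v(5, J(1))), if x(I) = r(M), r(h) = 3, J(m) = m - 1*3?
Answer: -3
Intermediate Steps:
O = -½ (O = 1/(-2) = -½ ≈ -0.50000)
J(m) = -3 + m (J(m) = m - 3 = -3 + m)
M = 5/2 (M = -½*(-5) = 5/2 ≈ 2.5000)
v(N, t) = t/4
x(I) = 3
-x(v(5, J(1))) = -1*3 = -3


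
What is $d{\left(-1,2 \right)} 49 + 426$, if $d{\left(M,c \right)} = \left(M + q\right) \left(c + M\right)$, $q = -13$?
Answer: $-260$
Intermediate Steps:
$d{\left(M,c \right)} = \left(-13 + M\right) \left(M + c\right)$ ($d{\left(M,c \right)} = \left(M - 13\right) \left(c + M\right) = \left(-13 + M\right) \left(M + c\right)$)
$d{\left(-1,2 \right)} 49 + 426 = \left(\left(-1\right)^{2} - -13 - 26 - 2\right) 49 + 426 = \left(1 + 13 - 26 - 2\right) 49 + 426 = \left(-14\right) 49 + 426 = -686 + 426 = -260$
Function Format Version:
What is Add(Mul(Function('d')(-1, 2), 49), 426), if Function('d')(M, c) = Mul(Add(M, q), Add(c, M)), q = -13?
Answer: -260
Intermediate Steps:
Function('d')(M, c) = Mul(Add(-13, M), Add(M, c)) (Function('d')(M, c) = Mul(Add(M, -13), Add(c, M)) = Mul(Add(-13, M), Add(M, c)))
Add(Mul(Function('d')(-1, 2), 49), 426) = Add(Mul(Add(Pow(-1, 2), Mul(-13, -1), Mul(-13, 2), Mul(-1, 2)), 49), 426) = Add(Mul(Add(1, 13, -26, -2), 49), 426) = Add(Mul(-14, 49), 426) = Add(-686, 426) = -260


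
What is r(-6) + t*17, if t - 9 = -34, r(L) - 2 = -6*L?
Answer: -387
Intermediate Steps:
r(L) = 2 - 6*L
t = -25 (t = 9 - 34 = -25)
r(-6) + t*17 = (2 - 6*(-6)) - 25*17 = (2 + 36) - 425 = 38 - 425 = -387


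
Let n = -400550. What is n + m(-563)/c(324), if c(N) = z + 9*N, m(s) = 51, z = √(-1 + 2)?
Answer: -1168404299/2917 ≈ -4.0055e+5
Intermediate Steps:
z = 1 (z = √1 = 1)
c(N) = 1 + 9*N
n + m(-563)/c(324) = -400550 + 51/(1 + 9*324) = -400550 + 51/(1 + 2916) = -400550 + 51/2917 = -1168404299/2917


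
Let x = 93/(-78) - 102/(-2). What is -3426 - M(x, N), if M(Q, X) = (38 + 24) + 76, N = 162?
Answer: -3564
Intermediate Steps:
x = 1295/26 (x = 93*(-1/78) - 102*(-½) = -31/26 + 51 = 1295/26 ≈ 49.808)
M(Q, X) = 138 (M(Q, X) = 62 + 76 = 138)
-3426 - M(x, N) = -3426 - 1*138 = -3426 - 138 = -3564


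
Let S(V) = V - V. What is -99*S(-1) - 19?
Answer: -19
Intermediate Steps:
S(V) = 0
-99*S(-1) - 19 = -99*0 - 19 = 0 - 19 = -19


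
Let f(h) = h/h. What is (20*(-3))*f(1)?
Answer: -60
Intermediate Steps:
f(h) = 1
(20*(-3))*f(1) = (20*(-3))*1 = -60*1 = -60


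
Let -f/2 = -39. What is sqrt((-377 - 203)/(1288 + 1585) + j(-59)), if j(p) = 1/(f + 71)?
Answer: 3*I*sqrt(23513839)/32929 ≈ 0.44178*I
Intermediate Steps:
f = 78 (f = -2*(-39) = 78)
j(p) = 1/149 (j(p) = 1/(78 + 71) = 1/149)
sqrt((-377 - 203)/(1288 + 1585) + j(-59)) = sqrt((-377 - 203)/(1288 + 1585) + 1/149) = sqrt(-580/2873 + 1/149) = sqrt(-83547/428077) = 3*I*sqrt(23513839)/32929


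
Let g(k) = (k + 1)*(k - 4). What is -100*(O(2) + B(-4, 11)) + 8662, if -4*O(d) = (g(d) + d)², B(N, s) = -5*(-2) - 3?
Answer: 8362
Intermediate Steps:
g(k) = (1 + k)*(-4 + k)
B(N, s) = 7 (B(N, s) = 10 - 3 = 7)
O(d) = -(-4 + d² - 2*d)²/4 (O(d) = -((-4 + d² - 3*d) + d)²/4 = -(-4 + d² - 2*d)²/4)
-100*(O(2) + B(-4, 11)) + 8662 = -100*(-(4 - 1*2² + 2*2)²/4 + 7) + 8662 = -100*(-(4 - 1*4 + 4)²/4 + 7) + 8662 = -100*(-(4 - 4 + 4)²/4 + 7) + 8662 = -100*(-¼*4² + 7) + 8662 = -100*(-¼*16 + 7) + 8662 = -100*(-4 + 7) + 8662 = -100*3 + 8662 = -300 + 8662 = 8362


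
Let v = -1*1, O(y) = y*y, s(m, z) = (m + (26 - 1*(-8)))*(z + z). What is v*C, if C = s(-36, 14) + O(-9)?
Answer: -25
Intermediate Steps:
s(m, z) = 2*z*(34 + m) (s(m, z) = (m + (26 + 8))*(2*z) = (m + 34)*(2*z) = (34 + m)*(2*z) = 2*z*(34 + m))
O(y) = y²
v = -1
C = 25 (C = 2*14*(34 - 36) + (-9)² = 2*14*(-2) + 81 = -56 + 81 = 25)
v*C = -1*25 = -25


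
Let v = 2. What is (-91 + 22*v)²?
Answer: 2209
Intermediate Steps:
(-91 + 22*v)² = (-91 + 22*2)² = (-91 + 44)² = (-47)² = 2209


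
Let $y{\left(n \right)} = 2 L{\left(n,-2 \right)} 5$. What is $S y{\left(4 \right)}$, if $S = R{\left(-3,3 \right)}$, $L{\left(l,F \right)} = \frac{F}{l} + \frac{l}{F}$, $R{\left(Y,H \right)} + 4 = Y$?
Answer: $175$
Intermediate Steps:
$R{\left(Y,H \right)} = -4 + Y$
$S = -7$ ($S = -4 - 3 = -7$)
$y{\left(n \right)} = - \frac{20}{n} - 5 n$ ($y{\left(n \right)} = 2 \left(- \frac{2}{n} + \frac{n}{-2}\right) 5 = 2 \left(- \frac{2}{n} + n \left(- \frac{1}{2}\right)\right) 5 = 2 \left(- \frac{2}{n} - \frac{n}{2}\right) 5 = \left(- n - \frac{4}{n}\right) 5 = - \frac{20}{n} - 5 n$)
$S y{\left(4 \right)} = - 7 \left(- \frac{20}{4} - 20\right) = - 7 \left(\left(-20\right) \frac{1}{4} - 20\right) = - 7 \left(-5 - 20\right) = \left(-7\right) \left(-25\right) = 175$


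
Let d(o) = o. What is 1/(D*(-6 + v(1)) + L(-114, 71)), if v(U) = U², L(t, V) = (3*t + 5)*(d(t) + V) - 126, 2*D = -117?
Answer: 2/29315 ≈ 6.8225e-5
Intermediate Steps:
D = -117/2 (D = (½)*(-117) = -117/2 ≈ -58.500)
L(t, V) = -126 + (5 + 3*t)*(V + t) (L(t, V) = (3*t + 5)*(t + V) - 126 = (5 + 3*t)*(V + t) - 126 = -126 + (5 + 3*t)*(V + t))
1/(D*(-6 + v(1)) + L(-114, 71)) = 1/(-117*(-6 + 1²)/2 + (-126 + 3*(-114)² + 5*71 + 5*(-114) + 3*71*(-114))) = 1/(-117*(-6 + 1)/2 + (-126 + 3*12996 + 355 - 570 - 24282)) = 1/(-117/2*(-5) + (-126 + 38988 + 355 - 570 - 24282)) = 1/(585/2 + 14365) = 1/(29315/2) = 2/29315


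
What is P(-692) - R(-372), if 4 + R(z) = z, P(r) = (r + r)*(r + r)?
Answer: 1915832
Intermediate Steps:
P(r) = 4*r² (P(r) = (2*r)*(2*r) = 4*r²)
R(z) = -4 + z
P(-692) - R(-372) = 4*(-692)² - (-4 - 372) = 4*478864 - 1*(-376) = 1915456 + 376 = 1915832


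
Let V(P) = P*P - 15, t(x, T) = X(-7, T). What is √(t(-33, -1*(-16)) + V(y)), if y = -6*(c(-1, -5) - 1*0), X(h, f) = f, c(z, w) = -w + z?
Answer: √577 ≈ 24.021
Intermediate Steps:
c(z, w) = z - w
t(x, T) = T
y = -24 (y = -6*((-1 - 1*(-5)) - 1*0) = -6*((-1 + 5) + 0) = -6*(4 + 0) = -6*4 = -24)
V(P) = -15 + P² (V(P) = P² - 15 = -15 + P²)
√(t(-33, -1*(-16)) + V(y)) = √(-1*(-16) + (-15 + (-24)²)) = √(16 + (-15 + 576)) = √(16 + 561) = √577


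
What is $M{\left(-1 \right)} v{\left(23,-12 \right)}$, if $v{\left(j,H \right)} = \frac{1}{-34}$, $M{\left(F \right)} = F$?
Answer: $\frac{1}{34} \approx 0.029412$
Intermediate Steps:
$v{\left(j,H \right)} = - \frac{1}{34}$
$M{\left(-1 \right)} v{\left(23,-12 \right)} = \left(-1\right) \left(- \frac{1}{34}\right) = \frac{1}{34}$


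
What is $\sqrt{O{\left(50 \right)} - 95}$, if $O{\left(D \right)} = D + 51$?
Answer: $\sqrt{6} \approx 2.4495$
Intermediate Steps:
$O{\left(D \right)} = 51 + D$
$\sqrt{O{\left(50 \right)} - 95} = \sqrt{\left(51 + 50\right) - 95} = \sqrt{101 - 95} = \sqrt{6}$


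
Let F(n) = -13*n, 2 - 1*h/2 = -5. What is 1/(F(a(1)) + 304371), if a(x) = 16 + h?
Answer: 1/303981 ≈ 3.2897e-6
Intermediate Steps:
h = 14 (h = 4 - 2*(-5) = 4 + 10 = 14)
a(x) = 30 (a(x) = 16 + 14 = 30)
1/(F(a(1)) + 304371) = 1/(-13*30 + 304371) = 1/(-390 + 304371) = 1/303981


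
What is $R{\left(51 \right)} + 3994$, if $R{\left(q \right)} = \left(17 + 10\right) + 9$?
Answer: $4030$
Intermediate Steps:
$R{\left(q \right)} = 36$ ($R{\left(q \right)} = 27 + 9 = 36$)
$R{\left(51 \right)} + 3994 = 36 + 3994 = 4030$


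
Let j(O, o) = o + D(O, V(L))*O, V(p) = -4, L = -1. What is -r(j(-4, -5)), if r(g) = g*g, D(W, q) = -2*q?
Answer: -1369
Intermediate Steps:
j(O, o) = o + 8*O (j(O, o) = o + (-2*(-4))*O = o + 8*O)
r(g) = g²
-r(j(-4, -5)) = -(-5 + 8*(-4))² = -(-5 - 32)² = -1*(-37)² = -1*1369 = -1369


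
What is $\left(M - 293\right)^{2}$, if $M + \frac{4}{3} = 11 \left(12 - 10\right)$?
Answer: $\frac{667489}{9} \approx 74166.0$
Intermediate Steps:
$M = \frac{62}{3}$ ($M = - \frac{4}{3} + 11 \left(12 - 10\right) = - \frac{4}{3} + 11 \cdot 2 = - \frac{4}{3} + 22 = \frac{62}{3} \approx 20.667$)
$\left(M - 293\right)^{2} = \left(\frac{62}{3} - 293\right)^{2} = \left(- \frac{817}{3}\right)^{2} = \frac{667489}{9}$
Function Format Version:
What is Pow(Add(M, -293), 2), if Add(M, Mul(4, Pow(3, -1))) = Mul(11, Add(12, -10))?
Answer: Rational(667489, 9) ≈ 74166.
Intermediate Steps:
M = Rational(62, 3) (M = Add(Rational(-4, 3), Mul(11, Add(12, -10))) = Add(Rational(-4, 3), Mul(11, 2)) = Add(Rational(-4, 3), 22) = Rational(62, 3) ≈ 20.667)
Pow(Add(M, -293), 2) = Pow(Add(Rational(62, 3), -293), 2) = Pow(Rational(-817, 3), 2) = Rational(667489, 9)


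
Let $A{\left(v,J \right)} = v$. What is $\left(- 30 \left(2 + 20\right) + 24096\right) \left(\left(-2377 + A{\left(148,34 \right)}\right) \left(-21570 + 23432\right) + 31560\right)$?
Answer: $-96529087368$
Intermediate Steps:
$\left(- 30 \left(2 + 20\right) + 24096\right) \left(\left(-2377 + A{\left(148,34 \right)}\right) \left(-21570 + 23432\right) + 31560\right) = \left(- 30 \left(2 + 20\right) + 24096\right) \left(\left(-2377 + 148\right) \left(-21570 + 23432\right) + 31560\right) = \left(\left(-30\right) 22 + 24096\right) \left(\left(-2229\right) 1862 + 31560\right) = \left(-660 + 24096\right) \left(-4150398 + 31560\right) = 23436 \left(-4118838\right) = -96529087368$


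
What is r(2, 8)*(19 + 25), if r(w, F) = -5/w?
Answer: -110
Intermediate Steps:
r(2, 8)*(19 + 25) = (-5/2)*(19 + 25) = -5*½*44 = -5/2*44 = -110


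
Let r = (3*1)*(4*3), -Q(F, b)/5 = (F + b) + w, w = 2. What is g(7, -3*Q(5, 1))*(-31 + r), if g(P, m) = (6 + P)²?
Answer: 845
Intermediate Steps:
Q(F, b) = -10 - 5*F - 5*b (Q(F, b) = -5*((F + b) + 2) = -5*(2 + F + b) = -10 - 5*F - 5*b)
r = 36 (r = 3*12 = 36)
g(7, -3*Q(5, 1))*(-31 + r) = (6 + 7)²*(-31 + 36) = 13²*5 = 169*5 = 845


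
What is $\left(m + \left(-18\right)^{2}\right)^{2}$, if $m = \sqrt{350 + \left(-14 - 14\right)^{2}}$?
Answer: $106110 + 5832 \sqrt{14} \approx 1.2793 \cdot 10^{5}$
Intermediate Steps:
$m = 9 \sqrt{14}$ ($m = \sqrt{350 + \left(-28\right)^{2}} = \sqrt{350 + 784} = \sqrt{1134} = 9 \sqrt{14} \approx 33.675$)
$\left(m + \left(-18\right)^{2}\right)^{2} = \left(9 \sqrt{14} + \left(-18\right)^{2}\right)^{2} = \left(9 \sqrt{14} + 324\right)^{2} = \left(324 + 9 \sqrt{14}\right)^{2}$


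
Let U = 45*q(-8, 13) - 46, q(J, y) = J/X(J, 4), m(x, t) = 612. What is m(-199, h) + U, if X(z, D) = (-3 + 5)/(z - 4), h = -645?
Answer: 2726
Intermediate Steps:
X(z, D) = 2/(-4 + z)
q(J, y) = J*(-2 + J/2) (q(J, y) = J/((2/(-4 + J))) = J*(-2 + J/2))
U = 2114 (U = 45*((½)*(-8)*(-4 - 8)) - 46 = 45*((½)*(-8)*(-12)) - 46 = 45*48 - 46 = 2160 - 46 = 2114)
m(-199, h) + U = 612 + 2114 = 2726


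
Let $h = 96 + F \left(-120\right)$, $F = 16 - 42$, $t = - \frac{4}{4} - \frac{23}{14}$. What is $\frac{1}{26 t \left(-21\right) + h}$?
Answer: $\frac{1}{4659} \approx 0.00021464$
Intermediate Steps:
$t = - \frac{37}{14}$ ($t = \left(-4\right) \frac{1}{4} - \frac{23}{14} = -1 - \frac{23}{14} = - \frac{37}{14} \approx -2.6429$)
$F = -26$ ($F = 16 - 42 = -26$)
$h = 3216$ ($h = 96 - -3120 = 96 + 3120 = 3216$)
$\frac{1}{26 t \left(-21\right) + h} = \frac{1}{26 \left(- \frac{37}{14}\right) \left(-21\right) + 3216} = \frac{1}{\left(- \frac{481}{7}\right) \left(-21\right) + 3216} = \frac{1}{1443 + 3216} = \frac{1}{4659}$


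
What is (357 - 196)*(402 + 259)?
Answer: 106421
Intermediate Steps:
(357 - 196)*(402 + 259) = 161*661 = 106421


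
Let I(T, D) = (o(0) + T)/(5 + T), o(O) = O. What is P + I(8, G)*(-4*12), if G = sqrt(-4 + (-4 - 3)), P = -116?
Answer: -1892/13 ≈ -145.54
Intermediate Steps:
G = I*sqrt(11) (G = sqrt(-4 - 7) = sqrt(-11) = I*sqrt(11) ≈ 3.3166*I)
I(T, D) = T/(5 + T) (I(T, D) = (0 + T)/(5 + T) = T/(5 + T))
P + I(8, G)*(-4*12) = -116 + (8/(5 + 8))*(-4*12) = -116 + (8/13)*(-48) = -116 - 384/13 = -1892/13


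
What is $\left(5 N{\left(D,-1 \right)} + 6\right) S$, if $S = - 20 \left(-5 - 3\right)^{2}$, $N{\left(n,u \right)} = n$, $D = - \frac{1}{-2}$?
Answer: $-10880$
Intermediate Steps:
$D = \frac{1}{2}$ ($D = \left(-1\right) \left(- \frac{1}{2}\right) = \frac{1}{2} \approx 0.5$)
$S = -1280$ ($S = - 20 \left(-8\right)^{2} = - 20 \cdot 64 = \left(-1\right) 1280 = -1280$)
$\left(5 N{\left(D,-1 \right)} + 6\right) S = \left(5 \cdot \frac{1}{2} + 6\right) \left(-1280\right) = \left(\frac{5}{2} + 6\right) \left(-1280\right) = \frac{17}{2} \left(-1280\right) = -10880$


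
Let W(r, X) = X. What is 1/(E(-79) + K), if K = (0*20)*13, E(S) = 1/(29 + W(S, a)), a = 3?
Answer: 32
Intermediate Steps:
E(S) = 1/32 (E(S) = 1/(29 + 3) = 1/32)
K = 0 (K = 0*13 = 0)
1/(E(-79) + K) = 1/(1/32 + 0) = 1/(1/32) = 32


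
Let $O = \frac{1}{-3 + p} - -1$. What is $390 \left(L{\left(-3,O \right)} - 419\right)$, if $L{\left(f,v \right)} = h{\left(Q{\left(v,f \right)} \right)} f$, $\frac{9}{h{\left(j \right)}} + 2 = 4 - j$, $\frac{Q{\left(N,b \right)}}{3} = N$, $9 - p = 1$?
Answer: $- \frac{627315}{4} \approx -1.5683 \cdot 10^{5}$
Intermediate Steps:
$p = 8$ ($p = 9 - 1 = 8$)
$Q{\left(N,b \right)} = 3 N$
$h{\left(j \right)} = \frac{9}{2 - j}$ ($h{\left(j \right)} = \frac{9}{-2 - \left(-4 + j\right)} = \frac{9}{2 - j}$)
$O = \frac{6}{5}$ ($O = \frac{1}{-3 + 8} - -1 = \frac{1}{5} + 1 = \frac{6}{5} \approx 1.2$)
$L{\left(f,v \right)} = - \frac{9 f}{-2 + 3 v}$ ($L{\left(f,v \right)} = - \frac{9}{-2 + 3 v} f = - \frac{9 f}{-2 + 3 v}$)
$390 \left(L{\left(-3,O \right)} - 419\right) = 390 \left(\left(-9\right) \left(-3\right) \frac{1}{-2 + 3 \cdot \frac{6}{5}} - 419\right) = 390 \left(\left(-9\right) \left(-3\right) \frac{1}{-2 + \frac{18}{5}} - 419\right) = 390 \left(\left(-9\right) \left(-3\right) \frac{1}{\frac{8}{5}} - 419\right) = 390 \left(\left(-9\right) \left(-3\right) \frac{5}{8} - 419\right) = 390 \left(\frac{135}{8} - 419\right) = 390 \left(- \frac{3217}{8}\right) = - \frac{627315}{4}$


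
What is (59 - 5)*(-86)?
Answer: -4644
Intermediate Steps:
(59 - 5)*(-86) = 54*(-86) = -4644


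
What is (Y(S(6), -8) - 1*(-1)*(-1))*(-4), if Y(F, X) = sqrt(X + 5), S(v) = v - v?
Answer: 4 - 4*I*sqrt(3) ≈ 4.0 - 6.9282*I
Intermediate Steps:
S(v) = 0
Y(F, X) = sqrt(5 + X)
(Y(S(6), -8) - 1*(-1)*(-1))*(-4) = (sqrt(5 - 8) - 1*(-1)*(-1))*(-4) = (sqrt(-3) + 1*(-1))*(-4) = (I*sqrt(3) - 1)*(-4) = (-1 + I*sqrt(3))*(-4) = 4 - 4*I*sqrt(3)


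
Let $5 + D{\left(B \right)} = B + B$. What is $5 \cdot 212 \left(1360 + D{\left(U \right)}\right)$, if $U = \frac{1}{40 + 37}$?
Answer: $\frac{110597220}{77} \approx 1.4363 \cdot 10^{6}$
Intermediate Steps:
$U = \frac{1}{77} \approx 0.012987$
$D{\left(B \right)} = -5 + 2 B$ ($D{\left(B \right)} = -5 + \left(B + B\right) = -5 + 2 B$)
$5 \cdot 212 \left(1360 + D{\left(U \right)}\right) = 5 \cdot 212 \left(1360 + \left(-5 + 2 \cdot \frac{1}{77}\right)\right) = 1060 \left(1360 + \left(-5 + \frac{2}{77}\right)\right) = 1060 \left(1360 - \frac{383}{77}\right) = 1060 \cdot \frac{104337}{77} = \frac{110597220}{77}$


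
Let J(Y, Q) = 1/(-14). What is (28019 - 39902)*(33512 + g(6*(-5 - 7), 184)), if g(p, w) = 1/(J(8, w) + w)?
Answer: -1025424638562/2575 ≈ -3.9822e+8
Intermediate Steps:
J(Y, Q) = -1/14 (J(Y, Q) = 1*(-1/14) = -1/14)
g(p, w) = 1/(-1/14 + w)
(28019 - 39902)*(33512 + g(6*(-5 - 7), 184)) = (28019 - 39902)*(33512 + 14/(-1 + 14*184)) = -11883*(33512 + 14/(-1 + 2576)) = -11883*(33512 + 14/2575) = -11883*86293414/2575 = -1025424638562/2575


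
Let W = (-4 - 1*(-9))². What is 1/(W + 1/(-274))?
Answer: 274/6849 ≈ 0.040006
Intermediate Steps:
W = 25 (W = (-4 + 9)² = 5² = 25)
1/(W + 1/(-274)) = 1/(25 + 1/(-274)) = 1/(25 - 1/274) = 1/(6849/274) = 274/6849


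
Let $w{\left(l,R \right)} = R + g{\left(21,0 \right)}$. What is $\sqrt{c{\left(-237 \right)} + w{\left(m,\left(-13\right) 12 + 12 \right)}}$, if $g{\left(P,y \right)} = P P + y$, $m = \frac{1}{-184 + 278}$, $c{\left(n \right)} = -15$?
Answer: $\sqrt{282} \approx 16.793$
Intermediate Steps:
$m = \frac{1}{94} \approx 0.010638$
$g{\left(P,y \right)} = y + P^{2}$ ($g{\left(P,y \right)} = P^{2} + y = y + P^{2}$)
$w{\left(l,R \right)} = 441 + R$ ($w{\left(l,R \right)} = R + \left(0 + 21^{2}\right) = R + \left(0 + 441\right) = R + 441 = 441 + R$)
$\sqrt{c{\left(-237 \right)} + w{\left(m,\left(-13\right) 12 + 12 \right)}} = \sqrt{-15 + \left(441 + \left(\left(-13\right) 12 + 12\right)\right)} = \sqrt{-15 + \left(441 + \left(-156 + 12\right)\right)} = \sqrt{-15 + \left(441 - 144\right)} = \sqrt{-15 + 297} = \sqrt{282}$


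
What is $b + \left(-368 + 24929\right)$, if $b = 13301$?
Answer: $37862$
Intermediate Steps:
$b + \left(-368 + 24929\right) = 13301 + \left(-368 + 24929\right) = 13301 + 24561 = 37862$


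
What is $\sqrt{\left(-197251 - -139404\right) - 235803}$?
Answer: $5 i \sqrt{11746} \approx 541.89 i$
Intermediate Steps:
$\sqrt{\left(-197251 - -139404\right) - 235803} = \sqrt{\left(-197251 + 139404\right) - 235803} = \sqrt{-57847 - 235803} = \sqrt{-293650} = 5 i \sqrt{11746}$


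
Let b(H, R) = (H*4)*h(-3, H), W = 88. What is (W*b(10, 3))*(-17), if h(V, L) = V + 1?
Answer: 119680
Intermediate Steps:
h(V, L) = 1 + V
b(H, R) = -8*H (b(H, R) = (H*4)*(1 - 3) = (4*H)*(-2) = -8*H)
(W*b(10, 3))*(-17) = (88*(-8*10))*(-17) = (88*(-80))*(-17) = -7040*(-17) = 119680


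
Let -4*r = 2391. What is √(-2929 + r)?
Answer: I*√14107/2 ≈ 59.386*I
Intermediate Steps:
r = -2391/4 (r = -¼*2391 = -2391/4 ≈ -597.75)
√(-2929 + r) = √(-2929 - 2391/4) = √(-14107/4) = I*√14107/2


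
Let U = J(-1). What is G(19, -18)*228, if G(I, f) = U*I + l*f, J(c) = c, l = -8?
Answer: 28500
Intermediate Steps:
U = -1
G(I, f) = -I - 8*f
G(19, -18)*228 = (-1*19 - 8*(-18))*228 = (-19 + 144)*228 = 125*228 = 28500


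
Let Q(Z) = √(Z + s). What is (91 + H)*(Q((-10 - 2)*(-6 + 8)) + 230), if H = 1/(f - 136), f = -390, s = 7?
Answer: 5504475/263 + 47865*I*√17/526 ≈ 20930.0 + 375.19*I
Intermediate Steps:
H = -1/526 (H = 1/(-390 - 136) = 1/(-526) = -1/526 ≈ -0.0019011)
Q(Z) = √(7 + Z) (Q(Z) = √(Z + 7) = √(7 + Z))
(91 + H)*(Q((-10 - 2)*(-6 + 8)) + 230) = (91 - 1/526)*(√(7 + (-10 - 2)*(-6 + 8)) + 230) = 47865*(√(7 - 12*2) + 230)/526 = 47865*(√(7 - 24) + 230)/526 = 47865*(√(-17) + 230)/526 = 47865*(I*√17 + 230)/526 = 47865*(230 + I*√17)/526 = 5504475/263 + 47865*I*√17/526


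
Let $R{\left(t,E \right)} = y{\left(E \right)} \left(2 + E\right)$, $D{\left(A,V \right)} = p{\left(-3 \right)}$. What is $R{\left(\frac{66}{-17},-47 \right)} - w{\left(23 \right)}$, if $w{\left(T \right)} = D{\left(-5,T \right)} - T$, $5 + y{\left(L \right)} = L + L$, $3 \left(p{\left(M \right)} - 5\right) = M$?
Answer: $4474$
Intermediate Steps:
$p{\left(M \right)} = 5 + \frac{M}{3}$
$y{\left(L \right)} = -5 + 2 L$ ($y{\left(L \right)} = -5 + \left(L + L\right) = -5 + 2 L$)
$D{\left(A,V \right)} = 4$ ($D{\left(A,V \right)} = 5 + \frac{1}{3} \left(-3\right) = 5 - 1 = 4$)
$w{\left(T \right)} = 4 - T$
$R{\left(t,E \right)} = \left(-5 + 2 E\right) \left(2 + E\right)$
$R{\left(\frac{66}{-17},-47 \right)} - w{\left(23 \right)} = \left(-5 + 2 \left(-47\right)\right) \left(2 - 47\right) - \left(4 - 23\right) = \left(-5 - 94\right) \left(-45\right) - \left(4 - 23\right) = \left(-99\right) \left(-45\right) - -19 = 4455 + 19 = 4474$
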